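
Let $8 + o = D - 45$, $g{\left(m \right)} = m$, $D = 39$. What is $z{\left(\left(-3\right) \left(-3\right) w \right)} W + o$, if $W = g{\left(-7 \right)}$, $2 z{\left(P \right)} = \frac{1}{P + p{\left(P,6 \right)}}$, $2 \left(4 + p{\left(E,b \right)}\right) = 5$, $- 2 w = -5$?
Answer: $- \frac{85}{6} \approx -14.167$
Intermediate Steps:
$w = \frac{5}{2}$ ($w = \left(- \frac{1}{2}\right) \left(-5\right) = \frac{5}{2} \approx 2.5$)
$p{\left(E,b \right)} = - \frac{3}{2}$ ($p{\left(E,b \right)} = -4 + \frac{1}{2} \cdot 5 = -4 + \frac{5}{2} = - \frac{3}{2}$)
$z{\left(P \right)} = \frac{1}{2 \left(- \frac{3}{2} + P\right)}$ ($z{\left(P \right)} = \frac{1}{2 \left(P - \frac{3}{2}\right)} = \frac{1}{2 \left(- \frac{3}{2} + P\right)}$)
$W = -7$
$o = -14$ ($o = -8 + \left(39 - 45\right) = -8 - 6 = -14$)
$z{\left(\left(-3\right) \left(-3\right) w \right)} W + o = \frac{1}{-3 + 2 \left(-3\right) \left(-3\right) \frac{5}{2}} \left(-7\right) - 14 = \frac{1}{-3 + 2 \cdot 9 \cdot \frac{5}{2}} \left(-7\right) - 14 = \frac{1}{-3 + 2 \cdot \frac{45}{2}} \left(-7\right) - 14 = \frac{1}{-3 + 45} \left(-7\right) - 14 = \frac{1}{42} \left(-7\right) - 14 = - \frac{1}{6} - 14 = - \frac{85}{6}$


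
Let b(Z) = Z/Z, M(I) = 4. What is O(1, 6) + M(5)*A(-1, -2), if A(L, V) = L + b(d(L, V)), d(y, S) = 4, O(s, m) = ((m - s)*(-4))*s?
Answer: -20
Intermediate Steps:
O(s, m) = s*(-4*m + 4*s) (O(s, m) = (-4*m + 4*s)*s = s*(-4*m + 4*s))
b(Z) = 1
A(L, V) = 1 + L (A(L, V) = L + 1 = 1 + L)
O(1, 6) + M(5)*A(-1, -2) = 4*1*(1 - 1*6) + 4*(1 - 1) = 4*1*(1 - 6) + 4*0 = 4*1*(-5) + 0 = -20 + 0 = -20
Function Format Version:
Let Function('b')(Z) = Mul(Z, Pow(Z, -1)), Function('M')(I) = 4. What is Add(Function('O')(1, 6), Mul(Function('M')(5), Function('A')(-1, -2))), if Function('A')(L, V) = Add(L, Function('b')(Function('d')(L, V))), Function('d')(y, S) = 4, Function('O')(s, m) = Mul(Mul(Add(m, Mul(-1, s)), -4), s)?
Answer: -20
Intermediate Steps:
Function('O')(s, m) = Mul(s, Add(Mul(-4, m), Mul(4, s))) (Function('O')(s, m) = Mul(Add(Mul(-4, m), Mul(4, s)), s) = Mul(s, Add(Mul(-4, m), Mul(4, s))))
Function('b')(Z) = 1
Function('A')(L, V) = Add(1, L) (Function('A')(L, V) = Add(L, 1) = Add(1, L))
Add(Function('O')(1, 6), Mul(Function('M')(5), Function('A')(-1, -2))) = Add(Mul(4, 1, Add(1, Mul(-1, 6))), Mul(4, Add(1, -1))) = Add(Mul(4, 1, Add(1, -6)), Mul(4, 0)) = Add(Mul(4, 1, -5), 0) = Add(-20, 0) = -20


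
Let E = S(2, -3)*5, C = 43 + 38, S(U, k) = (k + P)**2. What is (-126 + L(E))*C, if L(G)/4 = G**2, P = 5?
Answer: 119394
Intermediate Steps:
S(U, k) = (5 + k)**2 (S(U, k) = (k + 5)**2 = (5 + k)**2)
C = 81
E = 20 (E = (5 - 3)**2*5 = 2**2*5 = 4*5 = 20)
L(G) = 4*G**2
(-126 + L(E))*C = (-126 + 4*20**2)*81 = (-126 + 4*400)*81 = (-126 + 1600)*81 = 1474*81 = 119394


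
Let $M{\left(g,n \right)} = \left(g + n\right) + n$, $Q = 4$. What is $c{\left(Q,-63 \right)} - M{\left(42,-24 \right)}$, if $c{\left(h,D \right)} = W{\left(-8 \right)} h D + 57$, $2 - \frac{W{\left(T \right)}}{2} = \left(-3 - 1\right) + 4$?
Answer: $-945$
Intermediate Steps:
$M{\left(g,n \right)} = g + 2 n$
$W{\left(T \right)} = 4$ ($W{\left(T \right)} = 4 - 2 \left(\left(-3 - 1\right) + 4\right) = 4 - 2 \left(-4 + 4\right) = 4 - 0 = 4 + 0 = 4$)
$c{\left(h,D \right)} = 57 + 4 D h$ ($c{\left(h,D \right)} = 4 h D + 57 = 4 D h + 57 = 57 + 4 D h$)
$c{\left(Q,-63 \right)} - M{\left(42,-24 \right)} = \left(57 + 4 \left(-63\right) 4\right) - \left(42 + 2 \left(-24\right)\right) = \left(57 - 1008\right) - \left(42 - 48\right) = -951 - -6 = -951 + 6 = -945$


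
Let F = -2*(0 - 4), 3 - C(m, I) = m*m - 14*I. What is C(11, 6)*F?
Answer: -272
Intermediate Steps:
C(m, I) = 3 - m**2 + 14*I (C(m, I) = 3 - (m*m - 14*I) = 3 - (m**2 - 14*I) = 3 + (-m**2 + 14*I) = 3 - m**2 + 14*I)
F = 8 (F = -2*(-4) = 8)
C(11, 6)*F = (3 - 1*11**2 + 14*6)*8 = (3 - 1*121 + 84)*8 = (3 - 121 + 84)*8 = -34*8 = -272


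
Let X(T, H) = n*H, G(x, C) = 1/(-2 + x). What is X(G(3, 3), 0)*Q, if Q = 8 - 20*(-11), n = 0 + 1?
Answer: 0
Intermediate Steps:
n = 1
Q = 228 (Q = 8 + 220 = 228)
X(T, H) = H (X(T, H) = 1*H = H)
X(G(3, 3), 0)*Q = 0*228 = 0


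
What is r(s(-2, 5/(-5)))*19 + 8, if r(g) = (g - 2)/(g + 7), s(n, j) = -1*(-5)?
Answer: 51/4 ≈ 12.750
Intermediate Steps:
s(n, j) = 5
r(g) = (-2 + g)/(7 + g)
r(s(-2, 5/(-5)))*19 + 8 = ((-2 + 5)/(7 + 5))*19 + 8 = (3/12)*19 + 8 = ((1/12)*3)*19 + 8 = (1/4)*19 + 8 = 19/4 + 8 = 51/4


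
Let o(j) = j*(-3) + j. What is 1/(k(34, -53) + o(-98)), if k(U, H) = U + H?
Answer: 1/177 ≈ 0.0056497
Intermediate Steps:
k(U, H) = H + U
o(j) = -2*j (o(j) = -3*j + j = -2*j)
1/(k(34, -53) + o(-98)) = 1/((-53 + 34) - 2*(-98)) = 1/(-19 + 196) = 1/177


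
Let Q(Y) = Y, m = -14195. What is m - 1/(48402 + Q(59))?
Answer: -687903896/48461 ≈ -14195.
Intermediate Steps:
m - 1/(48402 + Q(59)) = -14195 - 1/(48402 + 59) = -14195 - 1/48461 = -687903896/48461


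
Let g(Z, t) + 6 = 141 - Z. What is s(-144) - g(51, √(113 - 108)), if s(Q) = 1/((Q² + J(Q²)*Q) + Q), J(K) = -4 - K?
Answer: -252600767/3007152 ≈ -84.000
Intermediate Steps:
s(Q) = 1/(Q + Q² + Q*(-4 - Q²)) (s(Q) = 1/((Q² + (-4 - Q²)*Q) + Q) = 1/((Q² + Q*(-4 - Q²)) + Q) = 1/(Q + Q² + Q*(-4 - Q²)))
g(Z, t) = 135 - Z (g(Z, t) = -6 + (141 - Z) = 135 - Z)
s(-144) - g(51, √(113 - 108)) = 1/((-144)*(-3 - 144 - 1*(-144)²)) - (135 - 1*51) = -1/(144*(-3 - 144 - 1*20736)) - (135 - 51) = -1/(144*(-3 - 144 - 20736)) - 1*84 = -1/144/(-20883) - 84 = -1/144*(-1/20883) - 84 = 1/3007152 - 84 = -252600767/3007152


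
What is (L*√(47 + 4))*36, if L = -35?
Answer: -1260*√51 ≈ -8998.2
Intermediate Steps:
(L*√(47 + 4))*36 = -35*√(47 + 4)*36 = -35*√51*36 = -1260*√51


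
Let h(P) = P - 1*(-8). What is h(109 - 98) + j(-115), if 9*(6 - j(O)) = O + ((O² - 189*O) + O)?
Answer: -34505/9 ≈ -3833.9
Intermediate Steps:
h(P) = 8 + P (h(P) = P + 8 = 8 + P)
j(O) = 6 - O²/9 + 187*O/9 (j(O) = 6 - (O + ((O² - 189*O) + O))/9 = 6 - (O + (O² - 188*O))/9 = 6 - (O² - 187*O)/9 = 6 + (-O²/9 + 187*O/9) = 6 - O²/9 + 187*O/9)
h(109 - 98) + j(-115) = (8 + (109 - 98)) + (6 - ⅑*(-115)² + (187/9)*(-115)) = (8 + 11) + (6 - ⅑*13225 - 21505/9) = 19 + (6 - 13225/9 - 21505/9) = 19 - 34676/9 = -34505/9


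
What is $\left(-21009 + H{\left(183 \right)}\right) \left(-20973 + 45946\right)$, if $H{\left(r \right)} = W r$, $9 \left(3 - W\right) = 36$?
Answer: $-529227816$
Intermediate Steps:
$W = -1$ ($W = 3 - 4 = -1$)
$H{\left(r \right)} = - r$
$\left(-21009 + H{\left(183 \right)}\right) \left(-20973 + 45946\right) = \left(-21009 - 183\right) \left(-20973 + 45946\right) = \left(-21009 - 183\right) 24973 = \left(-21192\right) 24973 = -529227816$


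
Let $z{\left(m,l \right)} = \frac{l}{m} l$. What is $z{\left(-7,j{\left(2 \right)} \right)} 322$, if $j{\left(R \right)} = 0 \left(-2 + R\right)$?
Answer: $0$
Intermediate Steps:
$j{\left(R \right)} = 0$
$z{\left(m,l \right)} = \frac{l^{2}}{m}$
$z{\left(-7,j{\left(2 \right)} \right)} 322 = \frac{0^{2}}{-7} \cdot 322 = 0 \left(- \frac{1}{7}\right) 322 = 0 \cdot 322 = 0$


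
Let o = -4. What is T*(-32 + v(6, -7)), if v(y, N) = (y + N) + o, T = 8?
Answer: -296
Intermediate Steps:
v(y, N) = -4 + N + y (v(y, N) = (y + N) - 4 = (N + y) - 4 = -4 + N + y)
T*(-32 + v(6, -7)) = 8*(-32 + (-4 - 7 + 6)) = 8*(-32 - 5) = 8*(-37) = -296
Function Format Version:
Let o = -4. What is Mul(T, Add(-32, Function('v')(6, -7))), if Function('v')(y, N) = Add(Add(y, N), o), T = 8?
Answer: -296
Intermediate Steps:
Function('v')(y, N) = Add(-4, N, y) (Function('v')(y, N) = Add(Add(y, N), -4) = Add(Add(N, y), -4) = Add(-4, N, y))
Mul(T, Add(-32, Function('v')(6, -7))) = Mul(8, Add(-32, Add(-4, -7, 6))) = Mul(8, Add(-32, -5)) = Mul(8, -37) = -296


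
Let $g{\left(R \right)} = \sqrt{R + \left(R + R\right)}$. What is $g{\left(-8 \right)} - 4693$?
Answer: $-4693 + 2 i \sqrt{6} \approx -4693.0 + 4.899 i$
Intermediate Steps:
$g{\left(R \right)} = \sqrt{3} \sqrt{R}$ ($g{\left(R \right)} = \sqrt{R + 2 R} = \sqrt{3 R} = \sqrt{3} \sqrt{R}$)
$g{\left(-8 \right)} - 4693 = \sqrt{3} \sqrt{-8} - 4693 = \sqrt{3} \cdot 2 i \sqrt{2} - 4693 = 2 i \sqrt{6} - 4693 = -4693 + 2 i \sqrt{6}$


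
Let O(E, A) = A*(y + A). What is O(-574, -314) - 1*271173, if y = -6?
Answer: -170693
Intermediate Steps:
O(E, A) = A*(-6 + A)
O(-574, -314) - 1*271173 = -314*(-6 - 314) - 1*271173 = -314*(-320) - 271173 = 100480 - 271173 = -170693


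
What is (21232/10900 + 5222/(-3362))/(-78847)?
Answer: -1807773/361176424075 ≈ -5.0052e-6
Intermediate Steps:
(21232/10900 + 5222/(-3362))/(-78847) = (21232*(1/10900) + 5222*(-1/3362))*(-1/78847) = (5308/2725 - 2611/1681)*(-1/78847) = (1807773/4580725)*(-1/78847) = -1807773/361176424075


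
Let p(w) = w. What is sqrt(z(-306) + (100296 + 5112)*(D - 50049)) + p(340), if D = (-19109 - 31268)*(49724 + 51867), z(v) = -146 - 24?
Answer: 340 + 7*I*sqrt(11009542612682) ≈ 340.0 + 2.3226e+7*I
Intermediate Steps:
z(v) = -170
D = -5117849807 (D = -50377*101591 = -5117849807)
sqrt(z(-306) + (100296 + 5112)*(D - 50049)) + p(340) = sqrt(-170 + (100296 + 5112)*(-5117849807 - 50049)) + 340 = sqrt(-170 + 105408*(-5117899856)) + 340 = sqrt(-170 - 539467588021248) + 340 = sqrt(-539467588021418) + 340 = 7*I*sqrt(11009542612682) + 340 = 340 + 7*I*sqrt(11009542612682)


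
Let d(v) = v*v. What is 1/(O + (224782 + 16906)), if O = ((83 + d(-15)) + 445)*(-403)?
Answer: -1/61771 ≈ -1.6189e-5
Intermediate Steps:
d(v) = v²
O = -303459 (O = ((83 + (-15)²) + 445)*(-403) = ((83 + 225) + 445)*(-403) = (308 + 445)*(-403) = 753*(-403) = -303459)
1/(O + (224782 + 16906)) = 1/(-303459 + (224782 + 16906)) = 1/(-303459 + 241688) = 1/(-61771) = -1/61771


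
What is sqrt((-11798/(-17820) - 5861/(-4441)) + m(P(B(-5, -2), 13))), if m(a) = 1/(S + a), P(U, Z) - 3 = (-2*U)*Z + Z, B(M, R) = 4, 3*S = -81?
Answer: sqrt(807050092889810)/20224314 ≈ 1.4047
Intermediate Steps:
S = -27 (S = (1/3)*(-81) = -27)
P(U, Z) = 3 + Z - 2*U*Z (P(U, Z) = 3 + ((-2*U)*Z + Z) = 3 + (-2*U*Z + Z) = 3 + (Z - 2*U*Z) = 3 + Z - 2*U*Z)
m(a) = 1/(-27 + a)
sqrt((-11798/(-17820) - 5861/(-4441)) + m(P(B(-5, -2), 13))) = sqrt((-11798/(-17820) - 5861/(-4441)) + 1/(-27 + (3 + 13 - 2*4*13))) = sqrt((-11798*(-1/17820) - 5861*(-1/4441)) + 1/(-27 + (3 + 13 - 104))) = sqrt((5899/8910 + 5861/4441) + 1/(-27 - 88)) = sqrt(78418969/39569310 + 1/(-115)) = sqrt(78418969/39569310 - 1/115) = sqrt(359144485/182018826) = sqrt(807050092889810)/20224314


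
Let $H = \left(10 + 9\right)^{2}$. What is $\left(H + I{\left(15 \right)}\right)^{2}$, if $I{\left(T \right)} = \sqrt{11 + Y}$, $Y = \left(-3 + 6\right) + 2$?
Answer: $133225$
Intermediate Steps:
$Y = 5$ ($Y = 3 + 2 = 5$)
$I{\left(T \right)} = 4$ ($I{\left(T \right)} = \sqrt{11 + 5} = \sqrt{16} = 4$)
$H = 361$ ($H = 19^{2} = 361$)
$\left(H + I{\left(15 \right)}\right)^{2} = \left(361 + 4\right)^{2} = 365^{2} = 133225$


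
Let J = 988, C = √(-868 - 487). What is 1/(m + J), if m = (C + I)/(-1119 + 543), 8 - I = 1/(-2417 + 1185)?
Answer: 55280849964032/54616712125496889 + 97140736*I*√1355/54616712125496889 ≈ 0.0010122 + 6.547e-8*I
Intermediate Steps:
I = 9857/1232 (I = 8 - 1/(-2417 + 1185) = 8 - 1/(-1232) = 8 - 1*(-1/1232) = 8 + 1/1232 = 9857/1232 ≈ 8.0008)
C = I*√1355 (C = √(-1355) = I*√1355 ≈ 36.81*I)
m = -9857/709632 - I*√1355/576 (m = (I*√1355 + 9857/1232)/(-1119 + 543) = (9857/1232 + I*√1355)/(-576) = (9857/1232 + I*√1355)*(-1/576) = -9857/709632 - I*√1355/576 ≈ -0.01389 - 0.063907*I)
1/(m + J) = 1/((-9857/709632 - I*√1355/576) + 988) = 1/(701106559/709632 - I*√1355/576)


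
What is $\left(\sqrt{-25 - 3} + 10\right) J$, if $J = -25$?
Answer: $-250 - 50 i \sqrt{7} \approx -250.0 - 132.29 i$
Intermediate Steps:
$\left(\sqrt{-25 - 3} + 10\right) J = \left(\sqrt{-25 - 3} + 10\right) \left(-25\right) = \left(\sqrt{-28} + 10\right) \left(-25\right) = \left(2 i \sqrt{7} + 10\right) \left(-25\right) = \left(10 + 2 i \sqrt{7}\right) \left(-25\right) = -250 - 50 i \sqrt{7}$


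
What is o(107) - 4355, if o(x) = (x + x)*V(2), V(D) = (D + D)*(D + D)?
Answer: -931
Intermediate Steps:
V(D) = 4*D**2 (V(D) = (2*D)*(2*D) = 4*D**2)
o(x) = 32*x (o(x) = (x + x)*(4*2**2) = (2*x)*(4*4) = (2*x)*16 = 32*x)
o(107) - 4355 = 32*107 - 4355 = 3424 - 4355 = -931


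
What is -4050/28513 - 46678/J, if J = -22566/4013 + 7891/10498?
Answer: 56069210878219586/5851759629205 ≈ 9581.6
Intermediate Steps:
J = -205231285/42128474 (J = -22566*1/4013 + 7891*(1/10498) = -22566/4013 + 7891/10498 = -205231285/42128474 ≈ -4.8716)
-4050/28513 - 46678/J = -4050/28513 - 46678/(-205231285/42128474) = -4050*1/28513 - 46678*(-42128474/205231285) = -4050/28513 + 1966472909372/205231285 = 56069210878219586/5851759629205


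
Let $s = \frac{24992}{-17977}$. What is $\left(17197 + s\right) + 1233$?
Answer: $\frac{331291118}{17977} \approx 18429.0$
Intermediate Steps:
$s = - \frac{24992}{17977}$ ($s = 24992 \left(- \frac{1}{17977}\right) = - \frac{24992}{17977} \approx -1.3902$)
$\left(17197 + s\right) + 1233 = \left(17197 - \frac{24992}{17977}\right) + 1233 = \frac{309125477}{17977} + 1233 = \frac{331291118}{17977}$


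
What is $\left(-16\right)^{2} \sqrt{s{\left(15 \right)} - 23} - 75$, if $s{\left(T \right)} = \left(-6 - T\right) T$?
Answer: $-75 + 3328 i \sqrt{2} \approx -75.0 + 4706.5 i$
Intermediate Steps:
$s{\left(T \right)} = T \left(-6 - T\right)$
$\left(-16\right)^{2} \sqrt{s{\left(15 \right)} - 23} - 75 = \left(-16\right)^{2} \sqrt{\left(-1\right) 15 \left(6 + 15\right) - 23} - 75 = 256 \sqrt{\left(-1\right) 15 \cdot 21 - 23} - 75 = 256 \sqrt{-315 - 23} - 75 = 256 \sqrt{-338} - 75 = 256 \cdot 13 i \sqrt{2} - 75 = 3328 i \sqrt{2} - 75 = -75 + 3328 i \sqrt{2}$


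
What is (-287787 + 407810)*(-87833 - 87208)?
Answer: -21008945943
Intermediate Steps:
(-287787 + 407810)*(-87833 - 87208) = 120023*(-175041) = -21008945943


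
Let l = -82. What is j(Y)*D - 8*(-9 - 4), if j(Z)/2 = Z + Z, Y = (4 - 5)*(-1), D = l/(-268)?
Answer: 7050/67 ≈ 105.22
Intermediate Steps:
D = 41/134 (D = -82/(-268) = -82*(-1/268) = 41/134 ≈ 0.30597)
Y = 1 (Y = -1*(-1) = 1)
j(Z) = 4*Z (j(Z) = 2*(Z + Z) = 2*(2*Z) = 4*Z)
j(Y)*D - 8*(-9 - 4) = (4*1)*(41/134) - 8*(-9 - 4) = 4*(41/134) - 8*(-13) = 82/67 + 104 = 7050/67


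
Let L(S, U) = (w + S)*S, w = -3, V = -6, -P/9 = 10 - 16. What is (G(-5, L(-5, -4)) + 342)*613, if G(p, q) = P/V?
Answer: 204129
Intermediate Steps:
P = 54 (P = -9*(10 - 16) = -9*(-6) = 54)
L(S, U) = S*(-3 + S) (L(S, U) = (-3 + S)*S = S*(-3 + S))
G(p, q) = -9 (G(p, q) = 54/(-6) = 54*(-⅙) = -9)
(G(-5, L(-5, -4)) + 342)*613 = (-9 + 342)*613 = 333*613 = 204129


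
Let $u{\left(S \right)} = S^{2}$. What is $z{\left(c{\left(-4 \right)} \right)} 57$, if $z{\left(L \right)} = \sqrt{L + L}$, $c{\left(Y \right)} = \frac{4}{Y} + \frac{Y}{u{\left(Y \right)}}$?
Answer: $\frac{57 i \sqrt{10}}{2} \approx 90.125 i$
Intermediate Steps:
$c{\left(Y \right)} = \frac{5}{Y}$ ($c{\left(Y \right)} = \frac{4}{Y} + \frac{Y}{Y^{2}} = \frac{4}{Y} + \frac{1}{Y} = \frac{5}{Y}$)
$z{\left(L \right)} = \sqrt{2} \sqrt{L}$ ($z{\left(L \right)} = \sqrt{2 L} = \sqrt{2} \sqrt{L}$)
$z{\left(c{\left(-4 \right)} \right)} 57 = \sqrt{2} \sqrt{\frac{5}{-4}} \cdot 57 = \sqrt{2} \sqrt{5 \left(- \frac{1}{4}\right)} 57 = \sqrt{2} \sqrt{- \frac{5}{4}} \cdot 57 = \sqrt{2} \frac{i \sqrt{5}}{2} \cdot 57 = \frac{i \sqrt{10}}{2} \cdot 57 = \frac{57 i \sqrt{10}}{2}$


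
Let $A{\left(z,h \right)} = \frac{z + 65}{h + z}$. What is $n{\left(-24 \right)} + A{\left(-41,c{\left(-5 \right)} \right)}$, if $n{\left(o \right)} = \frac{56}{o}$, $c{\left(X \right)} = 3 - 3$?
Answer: $- \frac{359}{123} \approx -2.9187$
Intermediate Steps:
$c{\left(X \right)} = 0$ ($c{\left(X \right)} = 3 - 3 = 0$)
$A{\left(z,h \right)} = \frac{65 + z}{h + z}$
$n{\left(-24 \right)} + A{\left(-41,c{\left(-5 \right)} \right)} = \frac{56}{-24} + \frac{65 - 41}{0 - 41} = 56 \left(- \frac{1}{24}\right) + \frac{1}{-41} \cdot 24 = - \frac{7}{3} - \frac{24}{41} = - \frac{359}{123}$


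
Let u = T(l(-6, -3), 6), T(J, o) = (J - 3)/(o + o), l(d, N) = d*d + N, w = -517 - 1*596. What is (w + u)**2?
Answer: 4932841/4 ≈ 1.2332e+6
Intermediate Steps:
w = -1113 (w = -517 - 596 = -1113)
l(d, N) = N + d**2 (l(d, N) = d**2 + N = N + d**2)
T(J, o) = (-3 + J)/(2*o) (T(J, o) = (-3 + J)/((2*o)) = (-3 + J)*(1/(2*o)) = (-3 + J)/(2*o))
u = 5/2 (u = (1/2)*(-3 + (-3 + (-6)**2))/6 = (1/2)*(1/6)*(-3 + (-3 + 36)) = (1/2)*(1/6)*(-3 + 33) = (1/2)*(1/6)*30 = 5/2 ≈ 2.5000)
(w + u)**2 = (-1113 + 5/2)**2 = (-2221/2)**2 = 4932841/4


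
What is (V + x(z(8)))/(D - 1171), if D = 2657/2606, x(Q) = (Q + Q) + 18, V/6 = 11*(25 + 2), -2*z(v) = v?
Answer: -667136/435567 ≈ -1.5316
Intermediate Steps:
z(v) = -v/2
V = 1782 (V = 6*(11*(25 + 2)) = 6*(11*27) = 6*297 = 1782)
x(Q) = 18 + 2*Q (x(Q) = 2*Q + 18 = 18 + 2*Q)
D = 2657/2606 (D = 2657*(1/2606) = 2657/2606 ≈ 1.0196)
(V + x(z(8)))/(D - 1171) = (1782 + (18 + 2*(-½*8)))/(2657/2606 - 1171) = (1782 + (18 + 2*(-4)))/(-3048969/2606) = (1782 + (18 - 8))*(-2606/3048969) = (1782 + 10)*(-2606/3048969) = 1792*(-2606/3048969) = -667136/435567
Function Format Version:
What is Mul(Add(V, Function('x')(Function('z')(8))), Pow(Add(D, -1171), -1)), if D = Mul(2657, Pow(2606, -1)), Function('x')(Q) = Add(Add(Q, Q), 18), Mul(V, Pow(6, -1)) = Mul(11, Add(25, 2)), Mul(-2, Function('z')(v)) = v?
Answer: Rational(-667136, 435567) ≈ -1.5316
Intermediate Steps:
Function('z')(v) = Mul(Rational(-1, 2), v)
V = 1782 (V = Mul(6, Mul(11, Add(25, 2))) = Mul(6, Mul(11, 27)) = Mul(6, 297) = 1782)
Function('x')(Q) = Add(18, Mul(2, Q)) (Function('x')(Q) = Add(Mul(2, Q), 18) = Add(18, Mul(2, Q)))
D = Rational(2657, 2606) (D = Mul(2657, Rational(1, 2606)) = Rational(2657, 2606) ≈ 1.0196)
Mul(Add(V, Function('x')(Function('z')(8))), Pow(Add(D, -1171), -1)) = Mul(Add(1782, Add(18, Mul(2, Mul(Rational(-1, 2), 8)))), Pow(Add(Rational(2657, 2606), -1171), -1)) = Mul(Add(1782, Add(18, Mul(2, -4))), Pow(Rational(-3048969, 2606), -1)) = Mul(Add(1782, Add(18, -8)), Rational(-2606, 3048969)) = Mul(Add(1782, 10), Rational(-2606, 3048969)) = Mul(1792, Rational(-2606, 3048969)) = Rational(-667136, 435567)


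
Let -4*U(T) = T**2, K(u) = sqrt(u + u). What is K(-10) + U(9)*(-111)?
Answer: 8991/4 + 2*I*sqrt(5) ≈ 2247.8 + 4.4721*I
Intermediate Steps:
K(u) = sqrt(2)*sqrt(u) (K(u) = sqrt(2*u) = sqrt(2)*sqrt(u))
U(T) = -T**2/4
K(-10) + U(9)*(-111) = sqrt(2)*sqrt(-10) - 1/4*9**2*(-111) = sqrt(2)*(I*sqrt(10)) - 1/4*81*(-111) = 2*I*sqrt(5) - 81/4*(-111) = 2*I*sqrt(5) + 8991/4 = 8991/4 + 2*I*sqrt(5)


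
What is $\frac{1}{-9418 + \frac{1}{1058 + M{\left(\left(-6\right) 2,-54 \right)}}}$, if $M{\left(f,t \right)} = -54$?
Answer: $- \frac{1004}{9455671} \approx -0.00010618$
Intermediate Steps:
$\frac{1}{-9418 + \frac{1}{1058 + M{\left(\left(-6\right) 2,-54 \right)}}} = \frac{1}{-9418 + \frac{1}{1058 - 54}} = \frac{1}{-9418 + \frac{1}{1004}} = \frac{1}{- \frac{9455671}{1004}} = - \frac{1004}{9455671}$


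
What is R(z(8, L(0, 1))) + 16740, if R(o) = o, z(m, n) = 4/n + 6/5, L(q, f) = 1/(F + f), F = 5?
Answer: 83826/5 ≈ 16765.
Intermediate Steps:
L(q, f) = 1/(5 + f)
z(m, n) = 6/5 + 4/n (z(m, n) = 4/n + 6*(1/5) = 4/n + 6/5 = 6/5 + 4/n)
R(z(8, L(0, 1))) + 16740 = (6/5 + 4/(1/(5 + 1))) + 16740 = (6/5 + 4/(1/6)) + 16740 = (6/5 + 4*6) + 16740 = (6/5 + 24) + 16740 = 126/5 + 16740 = 83826/5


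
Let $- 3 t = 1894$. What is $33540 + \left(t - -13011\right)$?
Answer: $\frac{137759}{3} \approx 45920.0$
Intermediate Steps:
$t = - \frac{1894}{3}$ ($t = \left(- \frac{1}{3}\right) 1894 = - \frac{1894}{3} \approx -631.33$)
$33540 + \left(t - -13011\right) = 33540 - - \frac{37139}{3} = 33540 + \left(- \frac{1894}{3} + 13011\right) = 33540 + \frac{37139}{3} = \frac{137759}{3}$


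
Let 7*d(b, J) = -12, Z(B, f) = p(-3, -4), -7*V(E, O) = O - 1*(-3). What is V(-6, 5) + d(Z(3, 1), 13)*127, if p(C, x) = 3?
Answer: -1532/7 ≈ -218.86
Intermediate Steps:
V(E, O) = -3/7 - O/7 (V(E, O) = -(O - 1*(-3))/7 = -(O + 3)/7 = -(3 + O)/7 = -3/7 - O/7)
Z(B, f) = 3
d(b, J) = -12/7 (d(b, J) = (⅐)*(-12) = -12/7)
V(-6, 5) + d(Z(3, 1), 13)*127 = (-3/7 - ⅐*5) - 12/7*127 = (-3/7 - 5/7) - 1524/7 = -8/7 - 1524/7 = -1532/7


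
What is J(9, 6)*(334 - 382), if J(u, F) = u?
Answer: -432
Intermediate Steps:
J(9, 6)*(334 - 382) = 9*(334 - 382) = 9*(-48) = -432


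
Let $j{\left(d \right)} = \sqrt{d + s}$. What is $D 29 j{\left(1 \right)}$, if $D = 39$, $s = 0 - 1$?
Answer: $0$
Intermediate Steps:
$s = -1$
$j{\left(d \right)} = \sqrt{-1 + d}$ ($j{\left(d \right)} = \sqrt{d - 1} = \sqrt{-1 + d}$)
$D 29 j{\left(1 \right)} = 39 \cdot 29 \sqrt{-1 + 1} = 1131 \sqrt{0} = 1131 \cdot 0 = 0$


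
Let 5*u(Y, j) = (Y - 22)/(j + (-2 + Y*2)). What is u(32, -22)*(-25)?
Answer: -5/4 ≈ -1.2500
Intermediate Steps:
u(Y, j) = (-22 + Y)/(5*(-2 + j + 2*Y)) (u(Y, j) = ((Y - 22)/(j + (-2 + Y*2)))/5 = ((-22 + Y)/(j + (-2 + 2*Y)))/5 = ((-22 + Y)/(-2 + j + 2*Y))/5 = (-22 + Y)/(5*(-2 + j + 2*Y)))
u(32, -22)*(-25) = ((-22 + 32)/(5*(-2 - 22 + 2*32)))*(-25) = ((1/5)*10/(-2 - 22 + 64))*(-25) = ((1/5)*10/40)*(-25) = ((1/5)*(1/40)*10)*(-25) = (1/20)*(-25) = -5/4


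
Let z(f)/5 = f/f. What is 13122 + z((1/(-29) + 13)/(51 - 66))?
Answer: 13127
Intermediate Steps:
z(f) = 5 (z(f) = 5*(f/f) = 5*1 = 5)
13122 + z((1/(-29) + 13)/(51 - 66)) = 13122 + 5 = 13127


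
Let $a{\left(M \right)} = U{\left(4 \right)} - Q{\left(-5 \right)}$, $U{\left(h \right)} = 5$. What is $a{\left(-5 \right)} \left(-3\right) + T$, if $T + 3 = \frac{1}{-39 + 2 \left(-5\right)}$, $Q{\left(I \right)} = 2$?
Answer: $- \frac{589}{49} \approx -12.02$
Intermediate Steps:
$a{\left(M \right)} = 3$ ($a{\left(M \right)} = 5 - 2 = 3$)
$T = - \frac{148}{49}$ ($T = -3 + \frac{1}{-39 + 2 \left(-5\right)} = -3 + \frac{1}{-39 - 10} = -3 + \frac{1}{-49} = -3 - \frac{1}{49} = - \frac{148}{49} \approx -3.0204$)
$a{\left(-5 \right)} \left(-3\right) + T = 3 \left(-3\right) - \frac{148}{49} = -9 - \frac{148}{49} = - \frac{589}{49}$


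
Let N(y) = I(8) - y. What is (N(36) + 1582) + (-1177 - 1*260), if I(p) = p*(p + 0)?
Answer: 173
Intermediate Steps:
I(p) = p² (I(p) = p*p = p²)
N(y) = 64 - y (N(y) = 8² - y = 64 - y)
(N(36) + 1582) + (-1177 - 1*260) = ((64 - 1*36) + 1582) + (-1177 - 1*260) = ((64 - 36) + 1582) + (-1177 - 260) = (28 + 1582) - 1437 = 1610 - 1437 = 173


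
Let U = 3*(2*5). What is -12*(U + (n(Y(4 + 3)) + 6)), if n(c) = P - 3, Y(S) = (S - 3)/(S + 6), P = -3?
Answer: -360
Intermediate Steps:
Y(S) = (-3 + S)/(6 + S)
n(c) = -6 (n(c) = -3 - 3 = -6)
U = 30 (U = 3*10 = 30)
-12*(U + (n(Y(4 + 3)) + 6)) = -12*(30 + (-6 + 6)) = -12*(30 + 0) = -12*30 = -360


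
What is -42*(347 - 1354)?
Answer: 42294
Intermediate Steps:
-42*(347 - 1354) = -42*(-1007) = 42294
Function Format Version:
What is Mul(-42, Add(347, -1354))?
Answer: 42294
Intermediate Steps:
Mul(-42, Add(347, -1354)) = Mul(-42, -1007) = 42294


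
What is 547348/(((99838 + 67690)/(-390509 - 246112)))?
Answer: -87113307777/41882 ≈ -2.0800e+6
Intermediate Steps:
547348/(((99838 + 67690)/(-390509 - 246112))) = 547348/((167528/(-636621))) = 547348/((167528*(-1/636621))) = 547348/(-167528/636621) = 547348*(-636621/167528) = -87113307777/41882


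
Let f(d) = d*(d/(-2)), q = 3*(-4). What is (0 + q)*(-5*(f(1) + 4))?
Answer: 210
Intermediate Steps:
q = -12
f(d) = -d²/2 (f(d) = d*(d*(-½)) = d*(-d/2) = -d²/2)
(0 + q)*(-5*(f(1) + 4)) = (0 - 12)*(-5*(-½*1² + 4)) = -(-60)*(-½*1 + 4) = -(-60)*(-½ + 4) = -(-60)*7/2 = -12*(-35/2) = 210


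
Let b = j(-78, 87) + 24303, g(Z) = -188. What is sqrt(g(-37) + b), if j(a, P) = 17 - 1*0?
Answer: 2*sqrt(6033) ≈ 155.34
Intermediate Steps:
j(a, P) = 17 (j(a, P) = 17 + 0 = 17)
b = 24320 (b = 17 + 24303 = 24320)
sqrt(g(-37) + b) = sqrt(-188 + 24320) = sqrt(24132) = 2*sqrt(6033)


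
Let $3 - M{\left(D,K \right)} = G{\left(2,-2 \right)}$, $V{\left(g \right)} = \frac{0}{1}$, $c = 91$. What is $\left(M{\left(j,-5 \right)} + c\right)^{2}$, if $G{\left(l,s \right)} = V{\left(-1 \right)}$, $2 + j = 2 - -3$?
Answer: $8836$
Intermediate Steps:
$j = 3$ ($j = -2 + \left(2 - -3\right) = -2 + \left(2 + 3\right) = -2 + 5 = 3$)
$V{\left(g \right)} = 0$ ($V{\left(g \right)} = 0 \cdot 1 = 0$)
$G{\left(l,s \right)} = 0$
$M{\left(D,K \right)} = 3$ ($M{\left(D,K \right)} = 3 - 0 = 3 + 0 = 3$)
$\left(M{\left(j,-5 \right)} + c\right)^{2} = \left(3 + 91\right)^{2} = 94^{2} = 8836$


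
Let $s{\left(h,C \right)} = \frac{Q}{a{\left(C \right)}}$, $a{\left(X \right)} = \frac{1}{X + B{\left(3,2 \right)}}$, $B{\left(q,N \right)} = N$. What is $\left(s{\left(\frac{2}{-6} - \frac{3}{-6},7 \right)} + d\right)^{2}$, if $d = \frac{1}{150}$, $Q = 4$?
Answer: $\frac{29170801}{22500} \approx 1296.5$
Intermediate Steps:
$d = \frac{1}{150} \approx 0.0066667$
$a{\left(X \right)} = \frac{1}{2 + X}$ ($a{\left(X \right)} = \frac{1}{X + 2} = \frac{1}{2 + X}$)
$s{\left(h,C \right)} = 8 + 4 C$ ($s{\left(h,C \right)} = \frac{4}{\frac{1}{2 + C}} = 4 \left(2 + C\right) = 8 + 4 C$)
$\left(s{\left(\frac{2}{-6} - \frac{3}{-6},7 \right)} + d\right)^{2} = \left(\left(8 + 4 \cdot 7\right) + \frac{1}{150}\right)^{2} = \left(\left(8 + 28\right) + \frac{1}{150}\right)^{2} = \left(36 + \frac{1}{150}\right)^{2} = \left(\frac{5401}{150}\right)^{2} = \frac{29170801}{22500}$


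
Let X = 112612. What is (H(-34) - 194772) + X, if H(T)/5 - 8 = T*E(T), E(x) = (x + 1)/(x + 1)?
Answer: -82290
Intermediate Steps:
E(x) = 1 (E(x) = (1 + x)/(1 + x) = 1)
H(T) = 40 + 5*T (H(T) = 40 + 5*(T*1) = 40 + 5*T)
(H(-34) - 194772) + X = ((40 + 5*(-34)) - 194772) + 112612 = ((40 - 170) - 194772) + 112612 = (-130 - 194772) + 112612 = -194902 + 112612 = -82290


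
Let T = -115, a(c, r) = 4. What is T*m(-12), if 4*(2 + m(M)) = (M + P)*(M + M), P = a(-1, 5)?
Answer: -5290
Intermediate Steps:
P = 4
m(M) = -2 + M*(4 + M)/2 (m(M) = -2 + ((M + 4)*(M + M))/4 = -2 + ((4 + M)*(2*M))/4 = -2 + (2*M*(4 + M))/4 = -2 + M*(4 + M)/2)
T*m(-12) = -115*(-2 + (1/2)*(-12)**2 + 2*(-12)) = -115*(-2 + (1/2)*144 - 24) = -115*(-2 + 72 - 24) = -115*46 = -5290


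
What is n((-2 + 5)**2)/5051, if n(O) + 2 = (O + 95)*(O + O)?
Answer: 1870/5051 ≈ 0.37022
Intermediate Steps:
n(O) = -2 + 2*O*(95 + O) (n(O) = -2 + (O + 95)*(O + O) = -2 + (95 + O)*(2*O) = -2 + 2*O*(95 + O))
n((-2 + 5)**2)/5051 = (-2 + 2*((-2 + 5)**2)**2 + 190*(-2 + 5)**2)/5051 = (-2 + 2*(3**2)**2 + 190*3**2)*(1/5051) = (-2 + 2*9**2 + 190*9)*(1/5051) = (-2 + 2*81 + 1710)*(1/5051) = (-2 + 162 + 1710)*(1/5051) = 1870*(1/5051) = 1870/5051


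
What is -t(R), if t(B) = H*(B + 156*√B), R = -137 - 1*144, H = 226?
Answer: 63506 - 35256*I*√281 ≈ 63506.0 - 5.91e+5*I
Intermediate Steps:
R = -281 (R = -137 - 144 = -281)
t(B) = 226*B + 35256*√B (t(B) = 226*(B + 156*√B) = 226*B + 35256*√B)
-t(R) = -(226*(-281) + 35256*√(-281)) = -(-63506 + 35256*(I*√281)) = -(-63506 + 35256*I*√281) = 63506 - 35256*I*√281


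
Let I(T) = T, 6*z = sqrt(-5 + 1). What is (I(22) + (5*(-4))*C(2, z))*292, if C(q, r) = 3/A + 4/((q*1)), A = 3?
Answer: -11096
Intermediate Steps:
z = I/3 (z = sqrt(-5 + 1)/6 = sqrt(-4)/6 = (2*I)/6 = I/3 ≈ 0.33333*I)
C(q, r) = 1 + 4/q (C(q, r) = 3/3 + 4/((q*1)) = 3*(1/3) + 4/q = 1 + 4/q)
(I(22) + (5*(-4))*C(2, z))*292 = (22 + (5*(-4))*((4 + 2)/2))*292 = (22 - 10*6)*292 = (22 - 20*3)*292 = (22 - 60)*292 = -38*292 = -11096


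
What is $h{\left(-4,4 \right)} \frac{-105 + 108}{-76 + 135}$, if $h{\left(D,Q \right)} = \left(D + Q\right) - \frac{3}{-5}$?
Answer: $\frac{9}{295} \approx 0.030508$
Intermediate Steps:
$h{\left(D,Q \right)} = \frac{3}{5} + D + Q$ ($h{\left(D,Q \right)} = \left(D + Q\right) - - \frac{3}{5} = \left(D + Q\right) + \frac{3}{5} = \frac{3}{5} + D + Q$)
$h{\left(-4,4 \right)} \frac{-105 + 108}{-76 + 135} = \left(\frac{3}{5} - 4 + 4\right) \frac{-105 + 108}{-76 + 135} = \frac{3 \cdot \frac{3}{59}}{5} = \frac{3 \cdot 3 \cdot \frac{1}{59}}{5} = \frac{3}{5} \cdot \frac{3}{59} = \frac{9}{295}$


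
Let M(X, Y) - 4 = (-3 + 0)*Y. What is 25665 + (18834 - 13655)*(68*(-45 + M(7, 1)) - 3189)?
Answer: -31985734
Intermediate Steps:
M(X, Y) = 4 - 3*Y (M(X, Y) = 4 + (-3 + 0)*Y = 4 - 3*Y)
25665 + (18834 - 13655)*(68*(-45 + M(7, 1)) - 3189) = 25665 + (18834 - 13655)*(68*(-45 + (4 - 3*1)) - 3189) = 25665 + 5179*(68*(-45 + (4 - 3)) - 3189) = 25665 + 5179*(68*(-45 + 1) - 3189) = 25665 + 5179*(68*(-44) - 3189) = 25665 + 5179*(-2992 - 3189) = 25665 + 5179*(-6181) = 25665 - 32011399 = -31985734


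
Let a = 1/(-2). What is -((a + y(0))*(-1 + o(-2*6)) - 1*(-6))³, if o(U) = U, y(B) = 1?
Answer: ⅛ ≈ 0.12500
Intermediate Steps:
a = -½ ≈ -0.50000
-((a + y(0))*(-1 + o(-2*6)) - 1*(-6))³ = -((-½ + 1)*(-1 - 2*6) - 1*(-6))³ = -((-1 - 12)/2 + 6)³ = -((½)*(-13) + 6)³ = -(-13/2 + 6)³ = -(-½)³ = -1*(-⅛) = ⅛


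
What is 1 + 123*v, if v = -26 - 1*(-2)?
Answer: -2951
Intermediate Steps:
v = -24 (v = -26 + 2 = -24)
1 + 123*v = 1 + 123*(-24) = 1 - 2952 = -2951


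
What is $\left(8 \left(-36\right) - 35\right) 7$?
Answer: $-2261$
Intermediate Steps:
$\left(8 \left(-36\right) - 35\right) 7 = \left(-288 - 35\right) 7 = \left(-323\right) 7 = -2261$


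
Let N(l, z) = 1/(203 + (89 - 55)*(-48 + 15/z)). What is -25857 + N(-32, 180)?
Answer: -221258355/8557 ≈ -25857.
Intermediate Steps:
N(l, z) = 1/(-1429 + 510/z) (N(l, z) = 1/(203 + 34*(-48 + 15/z)) = 1/(203 + (-1632 + 510/z)) = 1/(-1429 + 510/z))
-25857 + N(-32, 180) = -25857 - 1*180/(-510 + 1429*180) = -25857 - 1*180/(-510 + 257220) = -25857 - 1*180/256710 = -25857 - 1*180*1/256710 = -25857 - 6/8557 = -221258355/8557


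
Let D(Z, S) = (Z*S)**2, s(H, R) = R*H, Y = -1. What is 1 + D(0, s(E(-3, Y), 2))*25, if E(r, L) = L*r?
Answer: 1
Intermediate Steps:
s(H, R) = H*R
D(Z, S) = S**2*Z**2 (D(Z, S) = (S*Z)**2 = S**2*Z**2)
1 + D(0, s(E(-3, Y), 2))*25 = 1 + ((-1*(-3)*2)**2*0**2)*25 = 1 + ((3*2)**2*0)*25 = 1 + (6**2*0)*25 = 1 + (36*0)*25 = 1 + 0*25 = 1 + 0 = 1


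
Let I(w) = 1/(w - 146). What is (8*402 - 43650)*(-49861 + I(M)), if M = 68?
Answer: 26209042501/13 ≈ 2.0161e+9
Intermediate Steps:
I(w) = 1/(-146 + w)
(8*402 - 43650)*(-49861 + I(M)) = (8*402 - 43650)*(-49861 + 1/(-146 + 68)) = (3216 - 43650)*(-49861 + 1/(-78)) = -40434*(-49861 - 1/78) = -40434*(-3889159/78) = 26209042501/13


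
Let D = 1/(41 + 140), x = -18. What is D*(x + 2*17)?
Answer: 16/181 ≈ 0.088398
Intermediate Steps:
D = 1/181 ≈ 0.0055249
D*(x + 2*17) = (-18 + 2*17)/181 = (-18 + 34)/181 = (1/181)*16 = 16/181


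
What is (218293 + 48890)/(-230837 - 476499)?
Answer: -38169/101048 ≈ -0.37773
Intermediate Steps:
(218293 + 48890)/(-230837 - 476499) = 267183/(-707336) = 267183*(-1/707336) = -38169/101048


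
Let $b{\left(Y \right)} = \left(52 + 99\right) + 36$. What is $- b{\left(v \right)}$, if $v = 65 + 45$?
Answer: $-187$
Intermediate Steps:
$v = 110$
$b{\left(Y \right)} = 187$ ($b{\left(Y \right)} = 151 + 36 = 187$)
$- b{\left(v \right)} = \left(-1\right) 187 = -187$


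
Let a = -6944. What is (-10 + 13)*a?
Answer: -20832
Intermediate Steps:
(-10 + 13)*a = (-10 + 13)*(-6944) = 3*(-6944) = -20832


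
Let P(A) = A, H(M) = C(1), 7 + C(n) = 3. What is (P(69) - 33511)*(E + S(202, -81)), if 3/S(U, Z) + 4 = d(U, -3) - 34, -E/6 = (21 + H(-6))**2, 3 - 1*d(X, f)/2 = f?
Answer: 753899727/13 ≈ 5.7992e+7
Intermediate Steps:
C(n) = -4 (C(n) = -7 + 3 = -4)
H(M) = -4
d(X, f) = 6 - 2*f
E = -1734 (E = -6*(21 - 4)**2 = -6*17**2 = -6*289 = -1734)
S(U, Z) = -3/26 (S(U, Z) = 3/(-4 + ((6 - 2*(-3)) - 34)) = 3/(-4 + ((6 + 6) - 34)) = 3/(-4 + (12 - 34)) = 3/(-4 - 22) = 3/(-26) = 3*(-1/26) = -3/26)
(P(69) - 33511)*(E + S(202, -81)) = (69 - 33511)*(-1734 - 3/26) = -33442*(-45087/26) = 753899727/13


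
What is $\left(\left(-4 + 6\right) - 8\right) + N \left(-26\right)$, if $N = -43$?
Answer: $1112$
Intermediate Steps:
$\left(\left(-4 + 6\right) - 8\right) + N \left(-26\right) = \left(\left(-4 + 6\right) - 8\right) - -1118 = \left(2 - 8\right) + 1118 = -6 + 1118 = 1112$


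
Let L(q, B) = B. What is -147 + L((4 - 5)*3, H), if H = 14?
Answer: -133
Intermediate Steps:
-147 + L((4 - 5)*3, H) = -147 + 14 = -133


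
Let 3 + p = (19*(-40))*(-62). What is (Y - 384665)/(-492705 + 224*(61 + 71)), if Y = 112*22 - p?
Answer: 143106/154379 ≈ 0.92698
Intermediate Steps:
p = 47117 (p = -3 + (19*(-40))*(-62) = -3 - 760*(-62) = -3 + 47120 = 47117)
Y = -44653 (Y = 112*22 - 1*47117 = 2464 - 47117 = -44653)
(Y - 384665)/(-492705 + 224*(61 + 71)) = (-44653 - 384665)/(-492705 + 224*(61 + 71)) = -429318/(-492705 + 224*132) = -429318/(-492705 + 29568) = -429318/(-463137) = -429318*(-1/463137) = 143106/154379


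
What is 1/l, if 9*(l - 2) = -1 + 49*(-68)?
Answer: -3/1105 ≈ -0.0027149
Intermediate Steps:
l = -1105/3 (l = 2 + (-1 + 49*(-68))/9 = 2 + (-1 - 3332)/9 = 2 + (1/9)*(-3333) = 2 - 1111/3 = -1105/3 ≈ -368.33)
1/l = 1/(-1105/3) = -3/1105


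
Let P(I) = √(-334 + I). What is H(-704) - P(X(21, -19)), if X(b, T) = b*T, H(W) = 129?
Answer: 129 - I*√733 ≈ 129.0 - 27.074*I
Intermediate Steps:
X(b, T) = T*b
H(-704) - P(X(21, -19)) = 129 - √(-334 - 19*21) = 129 - √(-334 - 399) = 129 - √(-733) = 129 - I*√733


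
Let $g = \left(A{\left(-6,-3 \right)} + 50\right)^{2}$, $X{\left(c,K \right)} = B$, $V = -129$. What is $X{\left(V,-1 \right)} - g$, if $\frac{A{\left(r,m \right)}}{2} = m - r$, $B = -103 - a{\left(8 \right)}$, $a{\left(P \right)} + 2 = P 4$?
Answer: $-3269$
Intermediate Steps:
$a{\left(P \right)} = -2 + 4 P$ ($a{\left(P \right)} = -2 + P 4 = -2 + 4 P$)
$B = -133$ ($B = -103 - \left(-2 + 4 \cdot 8\right) = -103 - \left(-2 + 32\right) = -103 - 30 = -133$)
$A{\left(r,m \right)} = - 2 r + 2 m$ ($A{\left(r,m \right)} = 2 \left(m - r\right) = - 2 r + 2 m$)
$X{\left(c,K \right)} = -133$
$g = 3136$ ($g = \left(\left(\left(-2\right) \left(-6\right) + 2 \left(-3\right)\right) + 50\right)^{2} = \left(\left(12 - 6\right) + 50\right)^{2} = \left(6 + 50\right)^{2} = 56^{2} = 3136$)
$X{\left(V,-1 \right)} - g = -133 - 3136 = -3269$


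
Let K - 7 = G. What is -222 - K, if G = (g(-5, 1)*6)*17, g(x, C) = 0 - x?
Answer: -739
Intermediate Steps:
g(x, C) = -x
G = 510 (G = (-1*(-5)*6)*17 = (5*6)*17 = 30*17 = 510)
K = 517 (K = 7 + 510 = 517)
-222 - K = -222 - 1*517 = -222 - 517 = -739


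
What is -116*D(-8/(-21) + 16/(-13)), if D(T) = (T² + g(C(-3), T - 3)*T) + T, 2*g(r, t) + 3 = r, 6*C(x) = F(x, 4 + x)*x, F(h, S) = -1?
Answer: -8080328/74529 ≈ -108.42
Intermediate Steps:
C(x) = -x/6 (C(x) = (-x)/6 = -x/6)
g(r, t) = -3/2 + r/2
D(T) = T² - T/4 (D(T) = (T² + (-3/2 + (-⅙*(-3))/2)*T) + T = (T² + (-3/2 + (½)*(½))*T) + T = (T² + (-3/2 + ¼)*T) + T = (T² - 5*T/4) + T = T² - T/4)
-116*D(-8/(-21) + 16/(-13)) = -116*(-8/(-21) + 16/(-13))*(-¼ + (-8/(-21) + 16/(-13))) = -116*(-8*(-1/21) + 16*(-1/13))*(-¼ + (-8*(-1/21) + 16*(-1/13))) = -116*(8/21 - 16/13)*(-¼ + (8/21 - 16/13)) = -(-26912)*(-¼ - 232/273)/273 = -(-26912)*(-1201)/(273*1092) = -116*69658/74529 = -8080328/74529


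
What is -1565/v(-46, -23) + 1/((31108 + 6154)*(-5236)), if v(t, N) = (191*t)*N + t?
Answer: -38167212389/4927152173328 ≈ -0.0077463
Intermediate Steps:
v(t, N) = t + 191*N*t (v(t, N) = 191*N*t + t = t + 191*N*t)
-1565/v(-46, -23) + 1/((31108 + 6154)*(-5236)) = -1565*(-1/(46*(1 + 191*(-23)))) + 1/((31108 + 6154)*(-5236)) = -1565*(-1/(46*(1 - 4393))) - 1/5236/37262 = -1565/((-46*(-4392))) + (1/37262)*(-1/5236) = -1565/202032 - 1/195103832 = -38167212389/4927152173328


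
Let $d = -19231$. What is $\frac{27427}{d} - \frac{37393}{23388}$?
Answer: $- \frac{1360567459}{449774628} \approx -3.025$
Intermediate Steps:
$\frac{27427}{d} - \frac{37393}{23388} = \frac{27427}{-19231} - \frac{37393}{23388} = 27427 \left(- \frac{1}{19231}\right) - \frac{37393}{23388} = - \frac{27427}{19231} - \frac{37393}{23388} = - \frac{1360567459}{449774628}$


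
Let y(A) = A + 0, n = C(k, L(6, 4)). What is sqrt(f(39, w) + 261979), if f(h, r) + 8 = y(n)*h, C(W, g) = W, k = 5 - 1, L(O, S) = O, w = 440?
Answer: sqrt(262127) ≈ 511.98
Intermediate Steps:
k = 4
n = 4
y(A) = A
f(h, r) = -8 + 4*h
sqrt(f(39, w) + 261979) = sqrt((-8 + 4*39) + 261979) = sqrt((-8 + 156) + 261979) = sqrt(148 + 261979) = sqrt(262127)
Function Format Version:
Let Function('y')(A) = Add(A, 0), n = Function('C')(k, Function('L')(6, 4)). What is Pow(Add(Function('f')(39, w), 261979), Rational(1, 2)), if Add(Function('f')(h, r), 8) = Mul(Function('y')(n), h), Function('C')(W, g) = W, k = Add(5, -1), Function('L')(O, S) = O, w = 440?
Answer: Pow(262127, Rational(1, 2)) ≈ 511.98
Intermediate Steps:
k = 4
n = 4
Function('y')(A) = A
Function('f')(h, r) = Add(-8, Mul(4, h))
Pow(Add(Function('f')(39, w), 261979), Rational(1, 2)) = Pow(Add(Add(-8, Mul(4, 39)), 261979), Rational(1, 2)) = Pow(Add(Add(-8, 156), 261979), Rational(1, 2)) = Pow(Add(148, 261979), Rational(1, 2)) = Pow(262127, Rational(1, 2))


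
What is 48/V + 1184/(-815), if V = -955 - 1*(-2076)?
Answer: -1288144/913615 ≈ -1.4099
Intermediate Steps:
V = 1121 (V = -955 + 2076 = 1121)
48/V + 1184/(-815) = 48/1121 + 1184/(-815) = 48*(1/1121) + 1184*(-1/815) = 48/1121 - 1184/815 = -1288144/913615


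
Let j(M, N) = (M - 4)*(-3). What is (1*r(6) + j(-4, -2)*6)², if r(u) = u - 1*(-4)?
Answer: 23716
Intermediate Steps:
j(M, N) = 12 - 3*M (j(M, N) = (-4 + M)*(-3) = 12 - 3*M)
r(u) = 4 + u (r(u) = u + 4 = 4 + u)
(1*r(6) + j(-4, -2)*6)² = (1*(4 + 6) + (12 - 3*(-4))*6)² = (1*10 + (12 + 12)*6)² = (10 + 24*6)² = (10 + 144)² = 154² = 23716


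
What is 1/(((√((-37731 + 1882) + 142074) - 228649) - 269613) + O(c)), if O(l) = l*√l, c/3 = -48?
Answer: 1/(-498262 - 1728*I + 5*√4249) ≈ -2.0083e-6 + 6.969e-9*I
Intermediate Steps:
c = -144 (c = 3*(-48) = -144)
O(l) = l^(3/2)
1/(((√((-37731 + 1882) + 142074) - 228649) - 269613) + O(c)) = 1/(((√((-37731 + 1882) + 142074) - 228649) - 269613) + (-144)^(3/2)) = 1/(((√(-35849 + 142074) - 228649) - 269613) - 1728*I) = 1/(((√106225 - 228649) - 269613) - 1728*I) = 1/(((5*√4249 - 228649) - 269613) - 1728*I) = 1/(((-228649 + 5*√4249) - 269613) - 1728*I) = 1/((-498262 + 5*√4249) - 1728*I) = 1/(-498262 - 1728*I + 5*√4249)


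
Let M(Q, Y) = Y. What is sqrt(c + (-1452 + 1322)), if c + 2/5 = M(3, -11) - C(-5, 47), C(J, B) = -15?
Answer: 2*I*sqrt(790)/5 ≈ 11.243*I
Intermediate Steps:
c = 18/5 (c = -2/5 + (-11 - 1*(-15)) = -2/5 + (-11 + 15) = -2/5 + 4 = 18/5 ≈ 3.6000)
sqrt(c + (-1452 + 1322)) = sqrt(18/5 + (-1452 + 1322)) = sqrt(18/5 - 130) = sqrt(-632/5) = 2*I*sqrt(790)/5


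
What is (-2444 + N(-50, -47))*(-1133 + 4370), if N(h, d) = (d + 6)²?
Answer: -2469831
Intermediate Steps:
N(h, d) = (6 + d)²
(-2444 + N(-50, -47))*(-1133 + 4370) = (-2444 + (6 - 47)²)*(-1133 + 4370) = (-2444 + (-41)²)*3237 = (-2444 + 1681)*3237 = -763*3237 = -2469831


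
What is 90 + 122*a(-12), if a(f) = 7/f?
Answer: 113/6 ≈ 18.833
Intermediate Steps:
90 + 122*a(-12) = 90 + 122*(7/(-12)) = 90 + 122*(7*(-1/12)) = 90 + 122*(-7/12) = 90 - 427/6 = 113/6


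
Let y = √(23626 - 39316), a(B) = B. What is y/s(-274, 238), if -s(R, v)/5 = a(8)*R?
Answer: I*√15690/10960 ≈ 0.011429*I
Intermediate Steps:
s(R, v) = -40*R
y = I*√15690 (y = √(-15690) = I*√15690 ≈ 125.26*I)
y/s(-274, 238) = (I*√15690)/((-40*(-274))) = (I*√15690)/10960 = (I*√15690)*(1/10960) = I*√15690/10960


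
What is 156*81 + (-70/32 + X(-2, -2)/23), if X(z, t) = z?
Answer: 4649211/368 ≈ 12634.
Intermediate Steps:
156*81 + (-70/32 + X(-2, -2)/23) = 156*81 + (-70/32 - 2/23) = 12636 + (-70*1/32 - 2*1/23) = 12636 + (-35/16 - 2/23) = 12636 - 837/368 = 4649211/368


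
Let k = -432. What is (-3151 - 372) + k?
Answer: -3955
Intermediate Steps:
(-3151 - 372) + k = (-3151 - 372) - 432 = -3523 - 432 = -3955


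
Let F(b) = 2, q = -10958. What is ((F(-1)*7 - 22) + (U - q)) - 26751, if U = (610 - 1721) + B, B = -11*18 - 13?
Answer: -17123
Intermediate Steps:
B = -211 (B = -198 - 13 = -211)
U = -1322 (U = (610 - 1721) - 211 = -1111 - 211 = -1322)
((F(-1)*7 - 22) + (U - q)) - 26751 = ((2*7 - 22) + (-1322 - 1*(-10958))) - 26751 = ((14 - 22) + (-1322 + 10958)) - 26751 = (-8 + 9636) - 26751 = 9628 - 26751 = -17123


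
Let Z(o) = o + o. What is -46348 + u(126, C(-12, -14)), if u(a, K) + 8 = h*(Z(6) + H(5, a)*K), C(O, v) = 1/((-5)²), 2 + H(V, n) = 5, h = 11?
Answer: -1155567/25 ≈ -46223.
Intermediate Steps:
H(V, n) = 3 (H(V, n) = -2 + 5 = 3)
Z(o) = 2*o
C(O, v) = 1/25
u(a, K) = 124 + 33*K (u(a, K) = -8 + 11*(2*6 + 3*K) = -8 + 11*(12 + 3*K) = -8 + (132 + 33*K) = 124 + 33*K)
-46348 + u(126, C(-12, -14)) = -46348 + (124 + 33*(1/25)) = -46348 + (124 + 33/25) = -46348 + 3133/25 = -1155567/25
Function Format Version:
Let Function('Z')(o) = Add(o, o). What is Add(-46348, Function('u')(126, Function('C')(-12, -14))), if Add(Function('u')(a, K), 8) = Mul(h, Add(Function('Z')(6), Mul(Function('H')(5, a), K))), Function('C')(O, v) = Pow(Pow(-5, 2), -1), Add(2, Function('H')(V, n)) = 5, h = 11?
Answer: Rational(-1155567, 25) ≈ -46223.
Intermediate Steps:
Function('H')(V, n) = 3 (Function('H')(V, n) = Add(-2, 5) = 3)
Function('Z')(o) = Mul(2, o)
Function('C')(O, v) = Rational(1, 25) (Function('C')(O, v) = Pow(25, -1) = Rational(1, 25))
Function('u')(a, K) = Add(124, Mul(33, K)) (Function('u')(a, K) = Add(-8, Mul(11, Add(Mul(2, 6), Mul(3, K)))) = Add(-8, Mul(11, Add(12, Mul(3, K)))) = Add(-8, Add(132, Mul(33, K))) = Add(124, Mul(33, K)))
Add(-46348, Function('u')(126, Function('C')(-12, -14))) = Add(-46348, Add(124, Mul(33, Rational(1, 25)))) = Add(-46348, Add(124, Rational(33, 25))) = Add(-46348, Rational(3133, 25)) = Rational(-1155567, 25)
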